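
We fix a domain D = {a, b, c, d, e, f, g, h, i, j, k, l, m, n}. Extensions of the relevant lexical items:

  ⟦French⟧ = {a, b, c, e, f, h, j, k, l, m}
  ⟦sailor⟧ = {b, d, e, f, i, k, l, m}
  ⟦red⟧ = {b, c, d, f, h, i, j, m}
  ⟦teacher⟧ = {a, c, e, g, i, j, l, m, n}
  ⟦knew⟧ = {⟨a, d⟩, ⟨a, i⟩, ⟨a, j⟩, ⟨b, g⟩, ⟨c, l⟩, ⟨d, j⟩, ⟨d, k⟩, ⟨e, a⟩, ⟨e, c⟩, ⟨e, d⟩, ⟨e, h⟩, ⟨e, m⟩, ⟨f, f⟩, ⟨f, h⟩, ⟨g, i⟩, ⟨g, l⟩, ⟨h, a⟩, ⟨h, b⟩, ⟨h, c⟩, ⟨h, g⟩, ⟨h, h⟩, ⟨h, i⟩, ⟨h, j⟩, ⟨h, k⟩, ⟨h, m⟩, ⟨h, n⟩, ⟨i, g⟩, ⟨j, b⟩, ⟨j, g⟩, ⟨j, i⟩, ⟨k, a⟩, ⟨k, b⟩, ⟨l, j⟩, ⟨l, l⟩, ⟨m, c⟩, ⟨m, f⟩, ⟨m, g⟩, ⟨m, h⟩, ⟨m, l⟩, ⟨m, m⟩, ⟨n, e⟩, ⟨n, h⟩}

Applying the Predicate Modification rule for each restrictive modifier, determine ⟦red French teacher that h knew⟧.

{c, j, m}

⟦that h knew⟧ = {x : ⟨h, x⟩ ∈ ⟦knew⟧} = {a, b, c, g, h, i, j, k, m, n}
⟦teacher⟧ = {a, c, e, g, i, j, l, m, n}
… ∩ ⟦that h knew⟧ = {a, c, e, g, i, j, l, m, n} ∩ {a, b, c, g, h, i, j, k, m, n} = {a, c, g, i, j, m, n}
… ∩ ⟦red⟧ = {a, c, g, i, j, m, n} ∩ {b, c, d, f, h, i, j, m} = {c, i, j, m}
… ∩ ⟦French⟧ = {c, i, j, m} ∩ {a, b, c, e, f, h, j, k, l, m} = {c, j, m}
So ⟦red French teacher that h knew⟧ = {c, j, m}.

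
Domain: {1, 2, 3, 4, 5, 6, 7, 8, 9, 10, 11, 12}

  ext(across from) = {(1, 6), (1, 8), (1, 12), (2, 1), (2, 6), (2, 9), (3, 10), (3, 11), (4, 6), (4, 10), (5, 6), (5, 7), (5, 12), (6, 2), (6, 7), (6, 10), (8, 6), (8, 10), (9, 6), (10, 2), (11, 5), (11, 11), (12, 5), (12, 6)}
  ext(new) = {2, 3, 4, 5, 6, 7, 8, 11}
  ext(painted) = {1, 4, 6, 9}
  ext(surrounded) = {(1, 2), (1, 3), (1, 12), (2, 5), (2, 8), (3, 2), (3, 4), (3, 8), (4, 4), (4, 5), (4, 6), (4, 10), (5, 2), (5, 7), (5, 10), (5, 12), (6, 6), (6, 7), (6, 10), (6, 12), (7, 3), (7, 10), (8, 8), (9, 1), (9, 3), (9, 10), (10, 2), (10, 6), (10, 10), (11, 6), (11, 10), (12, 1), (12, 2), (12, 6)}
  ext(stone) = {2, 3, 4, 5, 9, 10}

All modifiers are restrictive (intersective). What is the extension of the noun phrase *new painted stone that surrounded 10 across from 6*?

{4}

⟦that surrounded 10⟧ = {x : ⟨x, 10⟩ ∈ ⟦surrounded⟧} = {4, 5, 6, 7, 9, 10, 11}
⟦across from 6⟧ = {x : ⟨x, 6⟩ ∈ ⟦across from⟧} = {1, 2, 4, 5, 8, 9, 12}
⟦stone⟧ = {2, 3, 4, 5, 9, 10}
… ∩ ⟦that surrounded 10⟧ = {2, 3, 4, 5, 9, 10} ∩ {4, 5, 6, 7, 9, 10, 11} = {4, 5, 9, 10}
… ∩ ⟦across from 6⟧ = {4, 5, 9, 10} ∩ {1, 2, 4, 5, 8, 9, 12} = {4, 5, 9}
… ∩ ⟦new⟧ = {4, 5, 9} ∩ {2, 3, 4, 5, 6, 7, 8, 11} = {4, 5}
… ∩ ⟦painted⟧ = {4, 5} ∩ {1, 4, 6, 9} = {4}
So ⟦new painted stone that surrounded 10 across from 6⟧ = {4}.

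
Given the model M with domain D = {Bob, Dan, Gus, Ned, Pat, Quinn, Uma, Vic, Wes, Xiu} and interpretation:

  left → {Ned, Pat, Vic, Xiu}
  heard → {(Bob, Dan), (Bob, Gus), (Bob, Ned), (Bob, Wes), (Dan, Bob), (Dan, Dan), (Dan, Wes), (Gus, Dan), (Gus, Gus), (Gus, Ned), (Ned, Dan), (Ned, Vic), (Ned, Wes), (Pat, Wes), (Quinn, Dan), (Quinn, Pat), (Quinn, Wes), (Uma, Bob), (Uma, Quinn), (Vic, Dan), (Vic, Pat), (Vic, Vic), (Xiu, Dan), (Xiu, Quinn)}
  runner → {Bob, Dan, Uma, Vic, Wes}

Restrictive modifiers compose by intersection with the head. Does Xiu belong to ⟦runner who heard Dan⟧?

⟦who heard Dan⟧ = {x : ⟨x, Dan⟩ ∈ ⟦heard⟧} = {Bob, Dan, Gus, Ned, Quinn, Vic, Xiu}
⟦runner⟧ = {Bob, Dan, Uma, Vic, Wes}
… ∩ ⟦who heard Dan⟧ = {Bob, Dan, Uma, Vic, Wes} ∩ {Bob, Dan, Gus, Ned, Quinn, Vic, Xiu} = {Bob, Dan, Vic}
⟦runner who heard Dan⟧ = {Bob, Dan, Vic}; Xiu ∉ this set.

no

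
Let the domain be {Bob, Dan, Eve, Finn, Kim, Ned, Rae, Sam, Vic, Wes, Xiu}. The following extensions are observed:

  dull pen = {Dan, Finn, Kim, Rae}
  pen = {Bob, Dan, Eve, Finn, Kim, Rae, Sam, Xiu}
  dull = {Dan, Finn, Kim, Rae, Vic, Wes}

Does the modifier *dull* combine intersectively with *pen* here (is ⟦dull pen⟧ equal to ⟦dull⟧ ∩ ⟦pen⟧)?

yes

⟦dull⟧ ∩ ⟦pen⟧ = {Dan, Finn, Kim, Rae, Vic, Wes} ∩ {Bob, Dan, Eve, Finn, Kim, Rae, Sam, Xiu} = {Dan, Finn, Kim, Rae}
Observed ⟦dull pen⟧ = {Dan, Finn, Kim, Rae}.
These coincide, so the modifier is intersective here.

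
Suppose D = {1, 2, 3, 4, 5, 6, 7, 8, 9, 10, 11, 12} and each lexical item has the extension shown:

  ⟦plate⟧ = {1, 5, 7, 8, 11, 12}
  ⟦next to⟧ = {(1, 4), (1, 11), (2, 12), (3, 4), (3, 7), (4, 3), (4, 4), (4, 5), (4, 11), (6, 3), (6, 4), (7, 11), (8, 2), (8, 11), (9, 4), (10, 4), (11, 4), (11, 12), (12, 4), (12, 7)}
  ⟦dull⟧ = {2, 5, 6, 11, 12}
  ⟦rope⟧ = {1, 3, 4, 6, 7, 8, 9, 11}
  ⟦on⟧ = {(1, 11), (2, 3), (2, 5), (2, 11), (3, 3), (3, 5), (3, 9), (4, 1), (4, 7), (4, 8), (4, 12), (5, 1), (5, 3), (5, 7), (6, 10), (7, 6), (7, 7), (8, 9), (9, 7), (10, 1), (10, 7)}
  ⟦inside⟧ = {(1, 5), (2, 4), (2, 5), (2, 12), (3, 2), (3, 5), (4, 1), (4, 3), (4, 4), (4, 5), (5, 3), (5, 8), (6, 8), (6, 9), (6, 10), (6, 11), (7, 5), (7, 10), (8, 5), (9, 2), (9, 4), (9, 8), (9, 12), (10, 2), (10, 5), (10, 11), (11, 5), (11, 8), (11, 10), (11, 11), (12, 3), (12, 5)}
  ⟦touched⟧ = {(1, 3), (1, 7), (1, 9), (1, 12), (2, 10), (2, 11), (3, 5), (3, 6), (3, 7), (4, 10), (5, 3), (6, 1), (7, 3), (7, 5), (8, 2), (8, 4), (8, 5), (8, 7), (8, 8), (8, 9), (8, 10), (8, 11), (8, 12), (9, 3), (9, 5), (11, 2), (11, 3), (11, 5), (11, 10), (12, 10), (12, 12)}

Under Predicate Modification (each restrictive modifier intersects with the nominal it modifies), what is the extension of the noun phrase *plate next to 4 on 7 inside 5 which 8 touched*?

⟦next to 4⟧ = {x : ⟨x, 4⟩ ∈ ⟦next to⟧} = {1, 3, 4, 6, 9, 10, 11, 12}
⟦on 7⟧ = {x : ⟨x, 7⟩ ∈ ⟦on⟧} = {4, 5, 7, 9, 10}
⟦inside 5⟧ = {x : ⟨x, 5⟩ ∈ ⟦inside⟧} = {1, 2, 3, 4, 7, 8, 10, 11, 12}
⟦which 8 touched⟧ = {x : ⟨8, x⟩ ∈ ⟦touched⟧} = {2, 4, 5, 7, 8, 9, 10, 11, 12}
⟦plate⟧ = {1, 5, 7, 8, 11, 12}
… ∩ ⟦next to 4⟧ = {1, 5, 7, 8, 11, 12} ∩ {1, 3, 4, 6, 9, 10, 11, 12} = {1, 11, 12}
… ∩ ⟦on 7⟧ = {1, 11, 12} ∩ {4, 5, 7, 9, 10} = ∅
… ∩ ⟦inside 5⟧ = ∅ ∩ {1, 2, 3, 4, 7, 8, 10, 11, 12} = ∅
… ∩ ⟦which 8 touched⟧ = ∅ ∩ {2, 4, 5, 7, 8, 9, 10, 11, 12} = ∅
So ⟦plate next to 4 on 7 inside 5 which 8 touched⟧ = {}.

{}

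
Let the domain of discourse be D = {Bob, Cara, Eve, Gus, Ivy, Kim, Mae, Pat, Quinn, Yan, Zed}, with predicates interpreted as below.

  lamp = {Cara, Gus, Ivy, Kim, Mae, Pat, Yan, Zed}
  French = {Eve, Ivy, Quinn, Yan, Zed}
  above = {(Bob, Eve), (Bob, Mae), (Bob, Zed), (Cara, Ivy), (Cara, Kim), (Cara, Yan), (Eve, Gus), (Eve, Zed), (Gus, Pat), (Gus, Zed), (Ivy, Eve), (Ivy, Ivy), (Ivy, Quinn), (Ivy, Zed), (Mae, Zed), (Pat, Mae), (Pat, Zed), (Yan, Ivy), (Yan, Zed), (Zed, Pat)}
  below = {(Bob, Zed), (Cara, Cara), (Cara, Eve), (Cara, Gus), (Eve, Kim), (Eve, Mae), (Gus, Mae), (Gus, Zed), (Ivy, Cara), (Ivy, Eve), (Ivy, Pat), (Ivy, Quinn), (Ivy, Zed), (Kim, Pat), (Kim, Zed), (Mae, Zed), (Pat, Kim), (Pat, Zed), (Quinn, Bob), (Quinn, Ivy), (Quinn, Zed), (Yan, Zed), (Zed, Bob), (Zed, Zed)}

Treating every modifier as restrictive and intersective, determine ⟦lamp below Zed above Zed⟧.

⟦below Zed⟧ = {x : ⟨x, Zed⟩ ∈ ⟦below⟧} = {Bob, Gus, Ivy, Kim, Mae, Pat, Quinn, Yan, Zed}
⟦above Zed⟧ = {x : ⟨x, Zed⟩ ∈ ⟦above⟧} = {Bob, Eve, Gus, Ivy, Mae, Pat, Yan}
⟦lamp⟧ = {Cara, Gus, Ivy, Kim, Mae, Pat, Yan, Zed}
… ∩ ⟦below Zed⟧ = {Cara, Gus, Ivy, Kim, Mae, Pat, Yan, Zed} ∩ {Bob, Gus, Ivy, Kim, Mae, Pat, Quinn, Yan, Zed} = {Gus, Ivy, Kim, Mae, Pat, Yan, Zed}
… ∩ ⟦above Zed⟧ = {Gus, Ivy, Kim, Mae, Pat, Yan, Zed} ∩ {Bob, Eve, Gus, Ivy, Mae, Pat, Yan} = {Gus, Ivy, Mae, Pat, Yan}
So ⟦lamp below Zed above Zed⟧ = {Gus, Ivy, Mae, Pat, Yan}.

{Gus, Ivy, Mae, Pat, Yan}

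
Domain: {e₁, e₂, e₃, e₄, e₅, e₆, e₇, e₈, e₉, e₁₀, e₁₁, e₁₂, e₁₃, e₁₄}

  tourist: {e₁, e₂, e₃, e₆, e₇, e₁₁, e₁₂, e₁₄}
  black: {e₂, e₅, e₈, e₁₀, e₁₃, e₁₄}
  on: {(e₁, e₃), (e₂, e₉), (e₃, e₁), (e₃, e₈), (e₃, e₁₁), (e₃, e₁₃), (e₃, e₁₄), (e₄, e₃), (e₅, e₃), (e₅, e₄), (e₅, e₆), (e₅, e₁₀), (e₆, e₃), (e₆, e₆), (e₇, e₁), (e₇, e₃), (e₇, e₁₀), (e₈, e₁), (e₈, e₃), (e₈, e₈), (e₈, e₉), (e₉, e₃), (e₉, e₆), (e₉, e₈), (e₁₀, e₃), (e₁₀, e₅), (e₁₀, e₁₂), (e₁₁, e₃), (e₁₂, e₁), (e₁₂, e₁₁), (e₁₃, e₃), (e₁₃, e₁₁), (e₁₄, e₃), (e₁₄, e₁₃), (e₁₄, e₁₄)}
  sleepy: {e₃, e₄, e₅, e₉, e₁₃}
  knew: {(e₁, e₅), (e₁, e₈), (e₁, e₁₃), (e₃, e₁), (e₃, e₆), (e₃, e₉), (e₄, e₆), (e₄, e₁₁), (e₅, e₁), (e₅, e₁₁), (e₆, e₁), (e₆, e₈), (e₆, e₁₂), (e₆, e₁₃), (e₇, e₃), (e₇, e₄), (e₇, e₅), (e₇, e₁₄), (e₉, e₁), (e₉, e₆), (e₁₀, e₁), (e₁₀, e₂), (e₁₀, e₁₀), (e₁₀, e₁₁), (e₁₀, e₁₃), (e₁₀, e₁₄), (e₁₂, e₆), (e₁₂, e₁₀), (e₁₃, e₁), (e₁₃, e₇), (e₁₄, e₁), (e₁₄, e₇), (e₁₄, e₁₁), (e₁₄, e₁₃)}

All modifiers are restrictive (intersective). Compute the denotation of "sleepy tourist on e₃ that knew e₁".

⟦on e₃⟧ = {x : ⟨x, e₃⟩ ∈ ⟦on⟧} = {e₁, e₄, e₅, e₆, e₇, e₈, e₉, e₁₀, e₁₁, e₁₃, e₁₄}
⟦that knew e₁⟧ = {x : ⟨x, e₁⟩ ∈ ⟦knew⟧} = {e₃, e₅, e₆, e₉, e₁₀, e₁₃, e₁₄}
⟦tourist⟧ = {e₁, e₂, e₃, e₆, e₇, e₁₁, e₁₂, e₁₄}
… ∩ ⟦on e₃⟧ = {e₁, e₂, e₃, e₆, e₇, e₁₁, e₁₂, e₁₄} ∩ {e₁, e₄, e₅, e₆, e₇, e₈, e₉, e₁₀, e₁₁, e₁₃, e₁₄} = {e₁, e₆, e₇, e₁₁, e₁₄}
… ∩ ⟦that knew e₁⟧ = {e₁, e₆, e₇, e₁₁, e₁₄} ∩ {e₃, e₅, e₆, e₉, e₁₀, e₁₃, e₁₄} = {e₆, e₁₄}
… ∩ ⟦sleepy⟧ = {e₆, e₁₄} ∩ {e₃, e₄, e₅, e₉, e₁₃} = ∅
So ⟦sleepy tourist on e₃ that knew e₁⟧ = {}.

{}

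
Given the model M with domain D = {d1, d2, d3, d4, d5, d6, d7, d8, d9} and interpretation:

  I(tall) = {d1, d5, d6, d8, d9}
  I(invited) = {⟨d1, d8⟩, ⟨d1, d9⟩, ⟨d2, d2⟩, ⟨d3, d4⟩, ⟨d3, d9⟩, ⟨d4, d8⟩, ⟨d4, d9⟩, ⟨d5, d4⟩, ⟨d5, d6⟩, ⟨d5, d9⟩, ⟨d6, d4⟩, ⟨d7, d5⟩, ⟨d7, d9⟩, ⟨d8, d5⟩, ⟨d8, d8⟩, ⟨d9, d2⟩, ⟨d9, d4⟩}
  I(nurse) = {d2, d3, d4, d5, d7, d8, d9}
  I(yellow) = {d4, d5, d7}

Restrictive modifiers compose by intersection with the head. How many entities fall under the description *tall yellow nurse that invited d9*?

⟦that invited d9⟧ = {x : ⟨x, d9⟩ ∈ ⟦invited⟧} = {d1, d3, d4, d5, d7}
⟦nurse⟧ = {d2, d3, d4, d5, d7, d8, d9}
… ∩ ⟦that invited d9⟧ = {d2, d3, d4, d5, d7, d8, d9} ∩ {d1, d3, d4, d5, d7} = {d3, d4, d5, d7}
… ∩ ⟦tall⟧ = {d3, d4, d5, d7} ∩ {d1, d5, d6, d8, d9} = {d5}
… ∩ ⟦yellow⟧ = {d5} ∩ {d4, d5, d7} = {d5}
⟦tall yellow nurse that invited d9⟧ = {d5}, so the cardinality is 1.

1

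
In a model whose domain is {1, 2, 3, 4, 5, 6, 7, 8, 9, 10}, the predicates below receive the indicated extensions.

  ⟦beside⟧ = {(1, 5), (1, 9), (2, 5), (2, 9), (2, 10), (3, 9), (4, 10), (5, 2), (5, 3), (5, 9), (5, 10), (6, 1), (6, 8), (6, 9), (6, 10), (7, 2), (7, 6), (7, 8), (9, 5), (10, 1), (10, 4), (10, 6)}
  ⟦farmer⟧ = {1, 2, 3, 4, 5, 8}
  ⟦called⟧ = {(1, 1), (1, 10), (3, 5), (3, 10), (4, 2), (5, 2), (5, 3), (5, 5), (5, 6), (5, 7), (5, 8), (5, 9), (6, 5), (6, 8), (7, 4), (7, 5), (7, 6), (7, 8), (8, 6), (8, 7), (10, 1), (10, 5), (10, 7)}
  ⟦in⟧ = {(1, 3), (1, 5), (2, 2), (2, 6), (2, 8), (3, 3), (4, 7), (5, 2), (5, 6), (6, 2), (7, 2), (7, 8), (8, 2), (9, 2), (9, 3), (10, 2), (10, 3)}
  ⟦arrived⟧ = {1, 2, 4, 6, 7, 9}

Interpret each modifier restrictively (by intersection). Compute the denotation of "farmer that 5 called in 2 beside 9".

{2, 5}

⟦that 5 called⟧ = {x : ⟨5, x⟩ ∈ ⟦called⟧} = {2, 3, 5, 6, 7, 8, 9}
⟦in 2⟧ = {x : ⟨x, 2⟩ ∈ ⟦in⟧} = {2, 5, 6, 7, 8, 9, 10}
⟦beside 9⟧ = {x : ⟨x, 9⟩ ∈ ⟦beside⟧} = {1, 2, 3, 5, 6}
⟦farmer⟧ = {1, 2, 3, 4, 5, 8}
… ∩ ⟦that 5 called⟧ = {1, 2, 3, 4, 5, 8} ∩ {2, 3, 5, 6, 7, 8, 9} = {2, 3, 5, 8}
… ∩ ⟦in 2⟧ = {2, 3, 5, 8} ∩ {2, 5, 6, 7, 8, 9, 10} = {2, 5, 8}
… ∩ ⟦beside 9⟧ = {2, 5, 8} ∩ {1, 2, 3, 5, 6} = {2, 5}
So ⟦farmer that 5 called in 2 beside 9⟧ = {2, 5}.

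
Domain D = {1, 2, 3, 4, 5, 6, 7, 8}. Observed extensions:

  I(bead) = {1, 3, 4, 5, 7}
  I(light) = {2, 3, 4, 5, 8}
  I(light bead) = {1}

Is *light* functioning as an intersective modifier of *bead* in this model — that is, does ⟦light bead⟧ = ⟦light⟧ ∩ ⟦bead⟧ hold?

no

⟦light⟧ ∩ ⟦bead⟧ = {2, 3, 4, 5, 8} ∩ {1, 3, 4, 5, 7} = {3, 4, 5}
Observed ⟦light bead⟧ = {1}.
These differ, so the modifier is not intersective in this model.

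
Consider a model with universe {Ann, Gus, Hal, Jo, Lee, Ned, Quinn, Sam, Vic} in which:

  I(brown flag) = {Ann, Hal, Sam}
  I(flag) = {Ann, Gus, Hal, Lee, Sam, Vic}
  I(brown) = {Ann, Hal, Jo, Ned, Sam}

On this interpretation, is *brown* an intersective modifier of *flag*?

yes

⟦brown⟧ ∩ ⟦flag⟧ = {Ann, Hal, Jo, Ned, Sam} ∩ {Ann, Gus, Hal, Lee, Sam, Vic} = {Ann, Hal, Sam}
Observed ⟦brown flag⟧ = {Ann, Hal, Sam}.
These coincide, so the modifier is intersective here.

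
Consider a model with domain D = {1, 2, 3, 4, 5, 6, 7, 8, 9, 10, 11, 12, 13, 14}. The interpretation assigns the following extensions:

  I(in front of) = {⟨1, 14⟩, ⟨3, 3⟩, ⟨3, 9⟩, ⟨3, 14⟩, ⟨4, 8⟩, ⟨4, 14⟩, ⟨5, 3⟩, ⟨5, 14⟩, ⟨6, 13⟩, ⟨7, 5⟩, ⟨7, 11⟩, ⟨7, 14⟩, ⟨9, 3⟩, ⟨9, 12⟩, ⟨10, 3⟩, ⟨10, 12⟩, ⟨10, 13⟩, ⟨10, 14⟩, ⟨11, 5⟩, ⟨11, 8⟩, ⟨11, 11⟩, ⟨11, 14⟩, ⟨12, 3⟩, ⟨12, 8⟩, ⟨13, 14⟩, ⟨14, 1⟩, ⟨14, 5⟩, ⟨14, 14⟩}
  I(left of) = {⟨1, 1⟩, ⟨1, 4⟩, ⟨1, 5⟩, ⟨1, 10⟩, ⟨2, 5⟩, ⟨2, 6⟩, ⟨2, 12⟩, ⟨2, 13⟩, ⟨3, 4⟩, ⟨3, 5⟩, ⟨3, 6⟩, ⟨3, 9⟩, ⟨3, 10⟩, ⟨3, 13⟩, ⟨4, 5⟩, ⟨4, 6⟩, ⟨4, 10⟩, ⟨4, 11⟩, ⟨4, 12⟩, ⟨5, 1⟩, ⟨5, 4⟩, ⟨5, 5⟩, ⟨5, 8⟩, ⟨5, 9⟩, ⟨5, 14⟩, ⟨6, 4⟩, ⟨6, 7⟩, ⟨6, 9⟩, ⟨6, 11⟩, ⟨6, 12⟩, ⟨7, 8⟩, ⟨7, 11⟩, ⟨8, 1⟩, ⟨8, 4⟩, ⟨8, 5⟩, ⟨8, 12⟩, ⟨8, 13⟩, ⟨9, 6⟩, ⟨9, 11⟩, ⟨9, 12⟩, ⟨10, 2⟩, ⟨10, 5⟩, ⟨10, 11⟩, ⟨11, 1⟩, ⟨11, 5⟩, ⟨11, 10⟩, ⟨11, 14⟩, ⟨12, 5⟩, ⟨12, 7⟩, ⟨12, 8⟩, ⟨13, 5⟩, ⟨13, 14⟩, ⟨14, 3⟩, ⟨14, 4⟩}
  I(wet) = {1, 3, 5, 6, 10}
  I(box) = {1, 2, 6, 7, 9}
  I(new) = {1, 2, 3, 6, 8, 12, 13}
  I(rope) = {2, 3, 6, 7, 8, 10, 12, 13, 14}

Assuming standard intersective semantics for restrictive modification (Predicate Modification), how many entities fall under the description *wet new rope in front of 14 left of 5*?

⟦in front of 14⟧ = {x : ⟨x, 14⟩ ∈ ⟦in front of⟧} = {1, 3, 4, 5, 7, 10, 11, 13, 14}
⟦left of 5⟧ = {x : ⟨x, 5⟩ ∈ ⟦left of⟧} = {1, 2, 3, 4, 5, 8, 10, 11, 12, 13}
⟦rope⟧ = {2, 3, 6, 7, 8, 10, 12, 13, 14}
… ∩ ⟦in front of 14⟧ = {2, 3, 6, 7, 8, 10, 12, 13, 14} ∩ {1, 3, 4, 5, 7, 10, 11, 13, 14} = {3, 7, 10, 13, 14}
… ∩ ⟦left of 5⟧ = {3, 7, 10, 13, 14} ∩ {1, 2, 3, 4, 5, 8, 10, 11, 12, 13} = {3, 10, 13}
… ∩ ⟦wet⟧ = {3, 10, 13} ∩ {1, 3, 5, 6, 10} = {3, 10}
… ∩ ⟦new⟧ = {3, 10} ∩ {1, 2, 3, 6, 8, 12, 13} = {3}
⟦wet new rope in front of 14 left of 5⟧ = {3}, so the cardinality is 1.

1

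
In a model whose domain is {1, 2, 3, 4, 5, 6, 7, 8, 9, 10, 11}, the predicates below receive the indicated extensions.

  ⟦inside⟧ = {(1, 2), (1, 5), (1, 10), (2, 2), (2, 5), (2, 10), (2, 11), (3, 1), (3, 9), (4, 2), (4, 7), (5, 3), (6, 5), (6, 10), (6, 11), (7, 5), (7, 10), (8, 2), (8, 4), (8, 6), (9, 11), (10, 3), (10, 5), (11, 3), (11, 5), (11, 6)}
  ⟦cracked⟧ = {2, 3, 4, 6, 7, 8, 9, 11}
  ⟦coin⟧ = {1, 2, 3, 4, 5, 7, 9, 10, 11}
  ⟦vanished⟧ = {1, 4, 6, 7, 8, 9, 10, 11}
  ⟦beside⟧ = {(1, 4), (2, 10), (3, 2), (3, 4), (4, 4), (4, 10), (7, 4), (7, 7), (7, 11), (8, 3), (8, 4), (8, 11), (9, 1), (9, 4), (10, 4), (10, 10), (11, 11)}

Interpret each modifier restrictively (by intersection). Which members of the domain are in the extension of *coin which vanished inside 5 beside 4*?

{1, 7, 10}

⟦which vanished⟧ = ⟦vanished⟧ = {1, 4, 6, 7, 8, 9, 10, 11}
⟦inside 5⟧ = {x : ⟨x, 5⟩ ∈ ⟦inside⟧} = {1, 2, 6, 7, 10, 11}
⟦beside 4⟧ = {x : ⟨x, 4⟩ ∈ ⟦beside⟧} = {1, 3, 4, 7, 8, 9, 10}
⟦coin⟧ = {1, 2, 3, 4, 5, 7, 9, 10, 11}
… ∩ ⟦which vanished⟧ = {1, 2, 3, 4, 5, 7, 9, 10, 11} ∩ {1, 4, 6, 7, 8, 9, 10, 11} = {1, 4, 7, 9, 10, 11}
… ∩ ⟦inside 5⟧ = {1, 4, 7, 9, 10, 11} ∩ {1, 2, 6, 7, 10, 11} = {1, 7, 10, 11}
… ∩ ⟦beside 4⟧ = {1, 7, 10, 11} ∩ {1, 3, 4, 7, 8, 9, 10} = {1, 7, 10}
So ⟦coin which vanished inside 5 beside 4⟧ = {1, 7, 10}.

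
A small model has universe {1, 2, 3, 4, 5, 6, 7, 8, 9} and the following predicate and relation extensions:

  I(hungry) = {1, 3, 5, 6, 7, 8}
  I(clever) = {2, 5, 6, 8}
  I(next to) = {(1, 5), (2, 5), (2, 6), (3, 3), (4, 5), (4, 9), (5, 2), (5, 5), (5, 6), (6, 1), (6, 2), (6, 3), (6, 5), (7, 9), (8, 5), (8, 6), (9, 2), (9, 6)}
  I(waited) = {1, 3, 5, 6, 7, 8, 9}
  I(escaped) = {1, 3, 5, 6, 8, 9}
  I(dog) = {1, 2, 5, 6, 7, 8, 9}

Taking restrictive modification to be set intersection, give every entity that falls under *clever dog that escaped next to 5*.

{5, 6, 8}

⟦that escaped⟧ = ⟦escaped⟧ = {1, 3, 5, 6, 8, 9}
⟦next to 5⟧ = {x : ⟨x, 5⟩ ∈ ⟦next to⟧} = {1, 2, 4, 5, 6, 8}
⟦dog⟧ = {1, 2, 5, 6, 7, 8, 9}
… ∩ ⟦that escaped⟧ = {1, 2, 5, 6, 7, 8, 9} ∩ {1, 3, 5, 6, 8, 9} = {1, 5, 6, 8, 9}
… ∩ ⟦next to 5⟧ = {1, 5, 6, 8, 9} ∩ {1, 2, 4, 5, 6, 8} = {1, 5, 6, 8}
… ∩ ⟦clever⟧ = {1, 5, 6, 8} ∩ {2, 5, 6, 8} = {5, 6, 8}
So ⟦clever dog that escaped next to 5⟧ = {5, 6, 8}.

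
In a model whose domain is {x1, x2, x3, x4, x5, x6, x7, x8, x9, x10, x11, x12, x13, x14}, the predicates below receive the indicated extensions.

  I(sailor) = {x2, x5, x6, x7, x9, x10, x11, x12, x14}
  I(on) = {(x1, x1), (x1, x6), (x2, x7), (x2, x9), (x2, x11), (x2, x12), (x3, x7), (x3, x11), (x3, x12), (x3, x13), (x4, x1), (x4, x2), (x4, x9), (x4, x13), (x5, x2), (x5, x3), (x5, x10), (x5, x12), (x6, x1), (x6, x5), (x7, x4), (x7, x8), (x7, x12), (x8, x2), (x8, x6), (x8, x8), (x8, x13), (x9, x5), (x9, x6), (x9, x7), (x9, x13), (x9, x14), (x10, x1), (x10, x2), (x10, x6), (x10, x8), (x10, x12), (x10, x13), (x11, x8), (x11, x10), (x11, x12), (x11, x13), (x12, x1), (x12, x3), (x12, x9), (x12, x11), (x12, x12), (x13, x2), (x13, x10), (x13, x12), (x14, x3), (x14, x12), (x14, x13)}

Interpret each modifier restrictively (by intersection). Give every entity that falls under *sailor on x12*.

⟦on x12⟧ = {x : ⟨x, x12⟩ ∈ ⟦on⟧} = {x2, x3, x5, x7, x10, x11, x12, x13, x14}
⟦sailor⟧ = {x2, x5, x6, x7, x9, x10, x11, x12, x14}
… ∩ ⟦on x12⟧ = {x2, x5, x6, x7, x9, x10, x11, x12, x14} ∩ {x2, x3, x5, x7, x10, x11, x12, x13, x14} = {x2, x5, x7, x10, x11, x12, x14}
So ⟦sailor on x12⟧ = {x2, x5, x7, x10, x11, x12, x14}.

{x2, x5, x7, x10, x11, x12, x14}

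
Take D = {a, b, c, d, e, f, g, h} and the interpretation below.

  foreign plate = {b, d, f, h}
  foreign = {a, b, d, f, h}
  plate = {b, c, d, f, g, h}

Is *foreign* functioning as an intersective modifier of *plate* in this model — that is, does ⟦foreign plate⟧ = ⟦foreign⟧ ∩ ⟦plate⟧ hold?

⟦foreign⟧ ∩ ⟦plate⟧ = {a, b, d, f, h} ∩ {b, c, d, f, g, h} = {b, d, f, h}
Observed ⟦foreign plate⟧ = {b, d, f, h}.
These coincide, so the modifier is intersective here.

yes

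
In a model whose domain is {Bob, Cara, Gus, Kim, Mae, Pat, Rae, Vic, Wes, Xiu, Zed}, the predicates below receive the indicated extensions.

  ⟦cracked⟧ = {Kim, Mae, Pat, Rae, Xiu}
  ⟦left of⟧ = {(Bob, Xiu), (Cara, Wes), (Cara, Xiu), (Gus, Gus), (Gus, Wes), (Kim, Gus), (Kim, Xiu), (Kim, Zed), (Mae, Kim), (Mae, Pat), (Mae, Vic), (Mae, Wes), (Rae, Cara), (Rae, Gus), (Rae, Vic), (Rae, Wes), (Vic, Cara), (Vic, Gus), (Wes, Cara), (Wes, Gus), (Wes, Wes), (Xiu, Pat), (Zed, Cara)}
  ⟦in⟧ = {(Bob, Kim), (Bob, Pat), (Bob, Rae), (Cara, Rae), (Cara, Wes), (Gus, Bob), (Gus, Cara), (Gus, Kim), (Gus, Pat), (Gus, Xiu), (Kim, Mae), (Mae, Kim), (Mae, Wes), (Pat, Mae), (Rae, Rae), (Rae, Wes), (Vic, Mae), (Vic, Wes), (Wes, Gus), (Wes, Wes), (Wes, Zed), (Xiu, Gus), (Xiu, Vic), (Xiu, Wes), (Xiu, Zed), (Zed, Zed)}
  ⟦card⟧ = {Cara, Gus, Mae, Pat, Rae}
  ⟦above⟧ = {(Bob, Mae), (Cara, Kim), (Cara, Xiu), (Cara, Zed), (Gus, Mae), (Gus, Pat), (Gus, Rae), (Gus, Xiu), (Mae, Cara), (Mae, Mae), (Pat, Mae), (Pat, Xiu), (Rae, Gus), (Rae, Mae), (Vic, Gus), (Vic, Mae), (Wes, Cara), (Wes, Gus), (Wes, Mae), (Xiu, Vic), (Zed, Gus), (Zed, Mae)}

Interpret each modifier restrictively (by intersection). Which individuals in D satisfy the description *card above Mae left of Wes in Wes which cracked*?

⟦above Mae⟧ = {x : ⟨x, Mae⟩ ∈ ⟦above⟧} = {Bob, Gus, Mae, Pat, Rae, Vic, Wes, Zed}
⟦left of Wes⟧ = {x : ⟨x, Wes⟩ ∈ ⟦left of⟧} = {Cara, Gus, Mae, Rae, Wes}
⟦in Wes⟧ = {x : ⟨x, Wes⟩ ∈ ⟦in⟧} = {Cara, Mae, Rae, Vic, Wes, Xiu}
⟦which cracked⟧ = ⟦cracked⟧ = {Kim, Mae, Pat, Rae, Xiu}
⟦card⟧ = {Cara, Gus, Mae, Pat, Rae}
… ∩ ⟦above Mae⟧ = {Cara, Gus, Mae, Pat, Rae} ∩ {Bob, Gus, Mae, Pat, Rae, Vic, Wes, Zed} = {Gus, Mae, Pat, Rae}
… ∩ ⟦left of Wes⟧ = {Gus, Mae, Pat, Rae} ∩ {Cara, Gus, Mae, Rae, Wes} = {Gus, Mae, Rae}
… ∩ ⟦in Wes⟧ = {Gus, Mae, Rae} ∩ {Cara, Mae, Rae, Vic, Wes, Xiu} = {Mae, Rae}
… ∩ ⟦which cracked⟧ = {Mae, Rae} ∩ {Kim, Mae, Pat, Rae, Xiu} = {Mae, Rae}
So ⟦card above Mae left of Wes in Wes which cracked⟧ = {Mae, Rae}.

{Mae, Rae}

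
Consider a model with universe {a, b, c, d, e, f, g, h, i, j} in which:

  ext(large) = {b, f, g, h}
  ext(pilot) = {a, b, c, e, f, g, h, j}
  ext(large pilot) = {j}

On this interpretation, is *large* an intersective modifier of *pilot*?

⟦large⟧ ∩ ⟦pilot⟧ = {b, f, g, h} ∩ {a, b, c, e, f, g, h, j} = {b, f, g, h}
Observed ⟦large pilot⟧ = {j}.
These differ, so the modifier is not intersective in this model.

no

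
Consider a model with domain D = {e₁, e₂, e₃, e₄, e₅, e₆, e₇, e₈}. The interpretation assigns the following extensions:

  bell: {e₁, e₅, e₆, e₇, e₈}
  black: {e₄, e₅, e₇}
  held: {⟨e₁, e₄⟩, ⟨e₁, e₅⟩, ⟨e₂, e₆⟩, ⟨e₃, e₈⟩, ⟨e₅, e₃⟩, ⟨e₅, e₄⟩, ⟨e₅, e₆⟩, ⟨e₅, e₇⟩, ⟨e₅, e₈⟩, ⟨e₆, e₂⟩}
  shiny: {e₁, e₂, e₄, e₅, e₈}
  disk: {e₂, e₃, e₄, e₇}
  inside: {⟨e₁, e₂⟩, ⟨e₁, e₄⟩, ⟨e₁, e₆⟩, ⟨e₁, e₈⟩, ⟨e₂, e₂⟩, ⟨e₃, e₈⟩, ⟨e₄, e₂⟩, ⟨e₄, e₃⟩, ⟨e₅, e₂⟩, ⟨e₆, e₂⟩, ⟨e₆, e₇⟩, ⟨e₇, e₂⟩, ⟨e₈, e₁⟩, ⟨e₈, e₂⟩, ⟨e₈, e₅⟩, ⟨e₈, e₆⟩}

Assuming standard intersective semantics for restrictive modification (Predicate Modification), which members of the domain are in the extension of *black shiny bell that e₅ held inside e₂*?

⟦that e₅ held⟧ = {x : ⟨e₅, x⟩ ∈ ⟦held⟧} = {e₃, e₄, e₆, e₇, e₈}
⟦inside e₂⟧ = {x : ⟨x, e₂⟩ ∈ ⟦inside⟧} = {e₁, e₂, e₄, e₅, e₆, e₇, e₈}
⟦bell⟧ = {e₁, e₅, e₆, e₇, e₈}
… ∩ ⟦that e₅ held⟧ = {e₁, e₅, e₆, e₇, e₈} ∩ {e₃, e₄, e₆, e₇, e₈} = {e₆, e₇, e₈}
… ∩ ⟦inside e₂⟧ = {e₆, e₇, e₈} ∩ {e₁, e₂, e₄, e₅, e₆, e₇, e₈} = {e₆, e₇, e₈}
… ∩ ⟦black⟧ = {e₆, e₇, e₈} ∩ {e₄, e₅, e₇} = {e₇}
… ∩ ⟦shiny⟧ = {e₇} ∩ {e₁, e₂, e₄, e₅, e₈} = ∅
So ⟦black shiny bell that e₅ held inside e₂⟧ = { }.

{ }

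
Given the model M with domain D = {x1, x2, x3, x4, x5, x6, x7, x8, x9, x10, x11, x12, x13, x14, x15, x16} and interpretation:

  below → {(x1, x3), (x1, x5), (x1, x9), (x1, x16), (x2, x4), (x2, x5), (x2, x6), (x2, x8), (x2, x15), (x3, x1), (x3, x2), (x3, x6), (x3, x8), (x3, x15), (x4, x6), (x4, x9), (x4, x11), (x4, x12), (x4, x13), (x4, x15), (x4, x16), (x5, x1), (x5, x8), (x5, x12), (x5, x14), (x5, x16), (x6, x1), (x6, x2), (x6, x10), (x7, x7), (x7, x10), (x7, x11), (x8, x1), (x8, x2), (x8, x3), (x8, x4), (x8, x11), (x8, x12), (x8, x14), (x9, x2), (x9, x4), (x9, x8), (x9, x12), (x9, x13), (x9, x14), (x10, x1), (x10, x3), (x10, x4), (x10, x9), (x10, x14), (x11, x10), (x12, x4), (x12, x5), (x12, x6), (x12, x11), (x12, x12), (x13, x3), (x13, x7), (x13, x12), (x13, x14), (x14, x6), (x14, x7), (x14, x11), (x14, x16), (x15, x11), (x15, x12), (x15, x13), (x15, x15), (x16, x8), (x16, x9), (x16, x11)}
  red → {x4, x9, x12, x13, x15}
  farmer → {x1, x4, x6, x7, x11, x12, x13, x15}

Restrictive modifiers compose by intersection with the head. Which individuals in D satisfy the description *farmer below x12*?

{x4, x12, x13, x15}

⟦below x12⟧ = {x : ⟨x, x12⟩ ∈ ⟦below⟧} = {x4, x5, x8, x9, x12, x13, x15}
⟦farmer⟧ = {x1, x4, x6, x7, x11, x12, x13, x15}
… ∩ ⟦below x12⟧ = {x1, x4, x6, x7, x11, x12, x13, x15} ∩ {x4, x5, x8, x9, x12, x13, x15} = {x4, x12, x13, x15}
So ⟦farmer below x12⟧ = {x4, x12, x13, x15}.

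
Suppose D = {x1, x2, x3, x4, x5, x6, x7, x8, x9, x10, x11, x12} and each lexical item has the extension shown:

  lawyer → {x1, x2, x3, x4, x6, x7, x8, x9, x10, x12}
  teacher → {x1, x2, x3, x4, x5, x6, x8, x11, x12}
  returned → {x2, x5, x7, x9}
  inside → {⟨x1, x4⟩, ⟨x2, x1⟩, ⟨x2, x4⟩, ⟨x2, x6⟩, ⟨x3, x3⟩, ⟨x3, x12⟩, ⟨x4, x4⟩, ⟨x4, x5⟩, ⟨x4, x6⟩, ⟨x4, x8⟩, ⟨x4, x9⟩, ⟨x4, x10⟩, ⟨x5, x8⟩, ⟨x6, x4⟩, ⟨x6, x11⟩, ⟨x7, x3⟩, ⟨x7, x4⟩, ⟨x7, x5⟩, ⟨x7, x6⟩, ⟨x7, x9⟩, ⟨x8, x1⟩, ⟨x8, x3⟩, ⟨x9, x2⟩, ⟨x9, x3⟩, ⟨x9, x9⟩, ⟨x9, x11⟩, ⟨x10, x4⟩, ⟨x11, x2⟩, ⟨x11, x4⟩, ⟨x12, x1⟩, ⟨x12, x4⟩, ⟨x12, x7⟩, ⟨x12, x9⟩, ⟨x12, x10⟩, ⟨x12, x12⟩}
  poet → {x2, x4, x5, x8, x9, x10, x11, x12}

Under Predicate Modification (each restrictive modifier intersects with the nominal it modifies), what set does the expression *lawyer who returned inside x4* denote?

⟦who returned⟧ = ⟦returned⟧ = {x2, x5, x7, x9}
⟦inside x4⟧ = {x : ⟨x, x4⟩ ∈ ⟦inside⟧} = {x1, x2, x4, x6, x7, x10, x11, x12}
⟦lawyer⟧ = {x1, x2, x3, x4, x6, x7, x8, x9, x10, x12}
… ∩ ⟦who returned⟧ = {x1, x2, x3, x4, x6, x7, x8, x9, x10, x12} ∩ {x2, x5, x7, x9} = {x2, x7, x9}
… ∩ ⟦inside x4⟧ = {x2, x7, x9} ∩ {x1, x2, x4, x6, x7, x10, x11, x12} = {x2, x7}
So ⟦lawyer who returned inside x4⟧ = {x2, x7}.

{x2, x7}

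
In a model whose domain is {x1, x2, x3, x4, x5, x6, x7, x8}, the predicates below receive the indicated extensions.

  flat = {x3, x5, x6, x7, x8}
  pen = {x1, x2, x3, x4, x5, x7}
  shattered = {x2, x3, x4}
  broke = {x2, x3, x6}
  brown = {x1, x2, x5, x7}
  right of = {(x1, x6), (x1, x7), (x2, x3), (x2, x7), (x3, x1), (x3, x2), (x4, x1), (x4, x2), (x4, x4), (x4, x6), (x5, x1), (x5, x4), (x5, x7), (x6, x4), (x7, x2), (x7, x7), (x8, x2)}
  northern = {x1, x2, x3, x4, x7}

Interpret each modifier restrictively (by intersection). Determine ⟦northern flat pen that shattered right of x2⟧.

⟦that shattered⟧ = ⟦shattered⟧ = {x2, x3, x4}
⟦right of x2⟧ = {x : ⟨x, x2⟩ ∈ ⟦right of⟧} = {x3, x4, x7, x8}
⟦pen⟧ = {x1, x2, x3, x4, x5, x7}
… ∩ ⟦that shattered⟧ = {x1, x2, x3, x4, x5, x7} ∩ {x2, x3, x4} = {x2, x3, x4}
… ∩ ⟦right of x2⟧ = {x2, x3, x4} ∩ {x3, x4, x7, x8} = {x3, x4}
… ∩ ⟦northern⟧ = {x3, x4} ∩ {x1, x2, x3, x4, x7} = {x3, x4}
… ∩ ⟦flat⟧ = {x3, x4} ∩ {x3, x5, x6, x7, x8} = {x3}
So ⟦northern flat pen that shattered right of x2⟧ = {x3}.

{x3}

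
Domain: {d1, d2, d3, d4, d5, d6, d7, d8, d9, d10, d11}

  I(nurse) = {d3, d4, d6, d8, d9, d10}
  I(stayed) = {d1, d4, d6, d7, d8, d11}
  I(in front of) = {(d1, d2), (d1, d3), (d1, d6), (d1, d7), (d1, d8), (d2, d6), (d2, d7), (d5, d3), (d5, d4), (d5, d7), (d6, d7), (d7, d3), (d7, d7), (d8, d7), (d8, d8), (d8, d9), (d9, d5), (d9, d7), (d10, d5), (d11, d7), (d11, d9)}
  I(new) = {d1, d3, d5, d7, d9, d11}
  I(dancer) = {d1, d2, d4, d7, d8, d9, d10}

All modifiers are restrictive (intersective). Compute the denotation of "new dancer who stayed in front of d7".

⟦who stayed⟧ = ⟦stayed⟧ = {d1, d4, d6, d7, d8, d11}
⟦in front of d7⟧ = {x : ⟨x, d7⟩ ∈ ⟦in front of⟧} = {d1, d2, d5, d6, d7, d8, d9, d11}
⟦dancer⟧ = {d1, d2, d4, d7, d8, d9, d10}
… ∩ ⟦who stayed⟧ = {d1, d2, d4, d7, d8, d9, d10} ∩ {d1, d4, d6, d7, d8, d11} = {d1, d4, d7, d8}
… ∩ ⟦in front of d7⟧ = {d1, d4, d7, d8} ∩ {d1, d2, d5, d6, d7, d8, d9, d11} = {d1, d7, d8}
… ∩ ⟦new⟧ = {d1, d7, d8} ∩ {d1, d3, d5, d7, d9, d11} = {d1, d7}
So ⟦new dancer who stayed in front of d7⟧ = {d1, d7}.

{d1, d7}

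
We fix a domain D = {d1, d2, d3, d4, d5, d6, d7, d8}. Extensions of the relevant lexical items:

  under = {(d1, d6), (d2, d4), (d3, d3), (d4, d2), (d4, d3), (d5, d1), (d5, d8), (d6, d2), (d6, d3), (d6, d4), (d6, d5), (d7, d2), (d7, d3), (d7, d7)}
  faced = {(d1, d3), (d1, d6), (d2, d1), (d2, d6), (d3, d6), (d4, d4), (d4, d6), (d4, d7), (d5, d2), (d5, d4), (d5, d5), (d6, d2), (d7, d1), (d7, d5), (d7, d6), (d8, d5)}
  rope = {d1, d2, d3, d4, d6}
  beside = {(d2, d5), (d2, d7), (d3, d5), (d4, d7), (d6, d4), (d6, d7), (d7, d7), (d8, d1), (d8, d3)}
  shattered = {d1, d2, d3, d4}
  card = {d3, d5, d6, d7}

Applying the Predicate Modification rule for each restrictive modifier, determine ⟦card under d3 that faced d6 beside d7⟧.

⟦under d3⟧ = {x : ⟨x, d3⟩ ∈ ⟦under⟧} = {d3, d4, d6, d7}
⟦that faced d6⟧ = {x : ⟨x, d6⟩ ∈ ⟦faced⟧} = {d1, d2, d3, d4, d7}
⟦beside d7⟧ = {x : ⟨x, d7⟩ ∈ ⟦beside⟧} = {d2, d4, d6, d7}
⟦card⟧ = {d3, d5, d6, d7}
… ∩ ⟦under d3⟧ = {d3, d5, d6, d7} ∩ {d3, d4, d6, d7} = {d3, d6, d7}
… ∩ ⟦that faced d6⟧ = {d3, d6, d7} ∩ {d1, d2, d3, d4, d7} = {d3, d7}
… ∩ ⟦beside d7⟧ = {d3, d7} ∩ {d2, d4, d6, d7} = {d7}
So ⟦card under d3 that faced d6 beside d7⟧ = {d7}.

{d7}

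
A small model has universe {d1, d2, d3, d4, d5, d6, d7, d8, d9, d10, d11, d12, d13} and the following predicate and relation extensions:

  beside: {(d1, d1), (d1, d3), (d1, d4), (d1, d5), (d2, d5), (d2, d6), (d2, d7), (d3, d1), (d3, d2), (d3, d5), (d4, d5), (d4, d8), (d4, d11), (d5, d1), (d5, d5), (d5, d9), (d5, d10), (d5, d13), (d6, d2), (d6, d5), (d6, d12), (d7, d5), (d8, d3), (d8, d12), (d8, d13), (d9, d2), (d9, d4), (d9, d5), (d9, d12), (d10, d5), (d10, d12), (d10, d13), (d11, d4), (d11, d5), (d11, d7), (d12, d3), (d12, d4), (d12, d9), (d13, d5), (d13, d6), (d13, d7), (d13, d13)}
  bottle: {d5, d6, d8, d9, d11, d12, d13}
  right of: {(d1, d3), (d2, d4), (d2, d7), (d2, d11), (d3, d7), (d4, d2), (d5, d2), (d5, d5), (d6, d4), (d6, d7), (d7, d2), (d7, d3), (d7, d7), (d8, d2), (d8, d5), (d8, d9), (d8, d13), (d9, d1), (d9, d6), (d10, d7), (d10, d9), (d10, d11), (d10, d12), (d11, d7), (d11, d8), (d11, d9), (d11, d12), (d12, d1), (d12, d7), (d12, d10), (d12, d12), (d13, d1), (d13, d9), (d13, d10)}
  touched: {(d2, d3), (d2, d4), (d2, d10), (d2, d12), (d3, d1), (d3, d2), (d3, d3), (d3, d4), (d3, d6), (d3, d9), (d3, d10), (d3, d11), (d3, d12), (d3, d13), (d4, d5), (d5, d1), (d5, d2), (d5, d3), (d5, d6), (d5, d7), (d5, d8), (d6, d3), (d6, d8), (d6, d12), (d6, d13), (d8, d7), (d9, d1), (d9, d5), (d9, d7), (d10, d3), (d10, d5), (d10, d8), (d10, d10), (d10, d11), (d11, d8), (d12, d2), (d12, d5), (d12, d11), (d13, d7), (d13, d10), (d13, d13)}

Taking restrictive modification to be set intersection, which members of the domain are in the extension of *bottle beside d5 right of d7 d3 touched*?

{d6, d11}

⟦beside d5⟧ = {x : ⟨x, d5⟩ ∈ ⟦beside⟧} = {d1, d2, d3, d4, d5, d6, d7, d9, d10, d11, d13}
⟦right of d7⟧ = {x : ⟨x, d7⟩ ∈ ⟦right of⟧} = {d2, d3, d6, d7, d10, d11, d12}
⟦d3 touched⟧ = {x : ⟨d3, x⟩ ∈ ⟦touched⟧} = {d1, d2, d3, d4, d6, d9, d10, d11, d12, d13}
⟦bottle⟧ = {d5, d6, d8, d9, d11, d12, d13}
… ∩ ⟦beside d5⟧ = {d5, d6, d8, d9, d11, d12, d13} ∩ {d1, d2, d3, d4, d5, d6, d7, d9, d10, d11, d13} = {d5, d6, d9, d11, d13}
… ∩ ⟦right of d7⟧ = {d5, d6, d9, d11, d13} ∩ {d2, d3, d6, d7, d10, d11, d12} = {d6, d11}
… ∩ ⟦d3 touched⟧ = {d6, d11} ∩ {d1, d2, d3, d4, d6, d9, d10, d11, d12, d13} = {d6, d11}
So ⟦bottle beside d5 right of d7 d3 touched⟧ = {d6, d11}.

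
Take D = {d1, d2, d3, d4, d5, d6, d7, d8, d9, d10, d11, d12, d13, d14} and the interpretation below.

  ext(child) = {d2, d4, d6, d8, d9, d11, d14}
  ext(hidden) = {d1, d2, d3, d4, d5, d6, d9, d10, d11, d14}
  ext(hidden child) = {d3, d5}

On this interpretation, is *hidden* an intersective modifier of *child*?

no

⟦hidden⟧ ∩ ⟦child⟧ = {d1, d2, d3, d4, d5, d6, d9, d10, d11, d14} ∩ {d2, d4, d6, d8, d9, d11, d14} = {d2, d4, d6, d9, d11, d14}
Observed ⟦hidden child⟧ = {d3, d5}.
These differ, so the modifier is not intersective in this model.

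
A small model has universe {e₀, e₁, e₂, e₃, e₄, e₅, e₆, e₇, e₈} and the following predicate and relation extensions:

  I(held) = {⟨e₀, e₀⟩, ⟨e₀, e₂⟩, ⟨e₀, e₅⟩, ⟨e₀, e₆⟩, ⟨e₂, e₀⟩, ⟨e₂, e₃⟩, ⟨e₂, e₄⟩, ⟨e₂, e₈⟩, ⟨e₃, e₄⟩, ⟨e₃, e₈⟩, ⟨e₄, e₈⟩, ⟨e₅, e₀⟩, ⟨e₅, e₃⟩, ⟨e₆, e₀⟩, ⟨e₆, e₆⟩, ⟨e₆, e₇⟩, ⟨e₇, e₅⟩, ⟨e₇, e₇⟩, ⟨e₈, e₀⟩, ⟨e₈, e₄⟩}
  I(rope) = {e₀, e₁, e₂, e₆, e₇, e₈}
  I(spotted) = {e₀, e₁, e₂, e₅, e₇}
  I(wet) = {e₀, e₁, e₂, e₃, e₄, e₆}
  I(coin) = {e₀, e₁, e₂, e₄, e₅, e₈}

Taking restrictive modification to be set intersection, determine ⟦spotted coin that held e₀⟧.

⟦that held e₀⟧ = {x : ⟨x, e₀⟩ ∈ ⟦held⟧} = {e₀, e₂, e₅, e₆, e₈}
⟦coin⟧ = {e₀, e₁, e₂, e₄, e₅, e₈}
… ∩ ⟦that held e₀⟧ = {e₀, e₁, e₂, e₄, e₅, e₈} ∩ {e₀, e₂, e₅, e₆, e₈} = {e₀, e₂, e₅, e₈}
… ∩ ⟦spotted⟧ = {e₀, e₂, e₅, e₈} ∩ {e₀, e₁, e₂, e₅, e₇} = {e₀, e₂, e₅}
So ⟦spotted coin that held e₀⟧ = {e₀, e₂, e₅}.

{e₀, e₂, e₅}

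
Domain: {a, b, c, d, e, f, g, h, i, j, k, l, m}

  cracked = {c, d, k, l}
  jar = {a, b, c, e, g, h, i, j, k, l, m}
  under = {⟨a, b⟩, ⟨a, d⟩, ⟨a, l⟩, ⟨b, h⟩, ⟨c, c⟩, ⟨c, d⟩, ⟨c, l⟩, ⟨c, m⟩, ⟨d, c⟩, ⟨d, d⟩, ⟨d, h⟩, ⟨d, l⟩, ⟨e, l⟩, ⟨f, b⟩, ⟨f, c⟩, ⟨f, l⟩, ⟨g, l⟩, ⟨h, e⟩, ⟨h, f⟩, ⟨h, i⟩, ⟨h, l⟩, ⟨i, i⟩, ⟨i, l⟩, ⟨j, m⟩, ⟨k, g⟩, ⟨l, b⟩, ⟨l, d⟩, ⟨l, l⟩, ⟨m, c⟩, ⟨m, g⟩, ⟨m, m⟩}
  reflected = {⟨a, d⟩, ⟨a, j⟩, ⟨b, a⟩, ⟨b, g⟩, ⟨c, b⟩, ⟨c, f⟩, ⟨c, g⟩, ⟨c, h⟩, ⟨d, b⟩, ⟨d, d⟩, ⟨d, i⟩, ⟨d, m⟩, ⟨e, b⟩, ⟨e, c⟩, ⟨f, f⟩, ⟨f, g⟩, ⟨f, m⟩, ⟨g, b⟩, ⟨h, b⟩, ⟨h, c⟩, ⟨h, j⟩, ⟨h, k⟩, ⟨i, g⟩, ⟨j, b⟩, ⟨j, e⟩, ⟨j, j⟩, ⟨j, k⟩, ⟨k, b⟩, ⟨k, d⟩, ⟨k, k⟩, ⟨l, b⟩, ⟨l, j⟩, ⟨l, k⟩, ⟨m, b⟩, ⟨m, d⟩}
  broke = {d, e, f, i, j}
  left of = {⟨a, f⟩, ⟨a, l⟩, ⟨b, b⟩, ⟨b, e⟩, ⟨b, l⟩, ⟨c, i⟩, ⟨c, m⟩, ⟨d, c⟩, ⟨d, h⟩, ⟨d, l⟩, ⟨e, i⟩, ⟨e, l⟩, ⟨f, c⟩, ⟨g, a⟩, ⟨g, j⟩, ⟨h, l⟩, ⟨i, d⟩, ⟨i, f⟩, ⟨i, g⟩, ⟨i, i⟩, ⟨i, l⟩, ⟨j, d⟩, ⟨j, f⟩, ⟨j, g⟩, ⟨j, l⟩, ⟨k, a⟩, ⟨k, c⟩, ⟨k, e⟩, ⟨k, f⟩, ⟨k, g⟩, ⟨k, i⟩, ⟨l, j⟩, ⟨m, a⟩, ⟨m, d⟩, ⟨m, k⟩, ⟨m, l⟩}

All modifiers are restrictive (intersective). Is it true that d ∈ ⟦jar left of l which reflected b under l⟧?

no

⟦left of l⟧ = {x : ⟨x, l⟩ ∈ ⟦left of⟧} = {a, b, d, e, h, i, j, m}
⟦which reflected b⟧ = {x : ⟨x, b⟩ ∈ ⟦reflected⟧} = {c, d, e, g, h, j, k, l, m}
⟦under l⟧ = {x : ⟨x, l⟩ ∈ ⟦under⟧} = {a, c, d, e, f, g, h, i, l}
⟦jar⟧ = {a, b, c, e, g, h, i, j, k, l, m}
… ∩ ⟦left of l⟧ = {a, b, c, e, g, h, i, j, k, l, m} ∩ {a, b, d, e, h, i, j, m} = {a, b, e, h, i, j, m}
… ∩ ⟦which reflected b⟧ = {a, b, e, h, i, j, m} ∩ {c, d, e, g, h, j, k, l, m} = {e, h, j, m}
… ∩ ⟦under l⟧ = {e, h, j, m} ∩ {a, c, d, e, f, g, h, i, l} = {e, h}
⟦jar left of l which reflected b under l⟧ = {e, h}; d ∉ this set.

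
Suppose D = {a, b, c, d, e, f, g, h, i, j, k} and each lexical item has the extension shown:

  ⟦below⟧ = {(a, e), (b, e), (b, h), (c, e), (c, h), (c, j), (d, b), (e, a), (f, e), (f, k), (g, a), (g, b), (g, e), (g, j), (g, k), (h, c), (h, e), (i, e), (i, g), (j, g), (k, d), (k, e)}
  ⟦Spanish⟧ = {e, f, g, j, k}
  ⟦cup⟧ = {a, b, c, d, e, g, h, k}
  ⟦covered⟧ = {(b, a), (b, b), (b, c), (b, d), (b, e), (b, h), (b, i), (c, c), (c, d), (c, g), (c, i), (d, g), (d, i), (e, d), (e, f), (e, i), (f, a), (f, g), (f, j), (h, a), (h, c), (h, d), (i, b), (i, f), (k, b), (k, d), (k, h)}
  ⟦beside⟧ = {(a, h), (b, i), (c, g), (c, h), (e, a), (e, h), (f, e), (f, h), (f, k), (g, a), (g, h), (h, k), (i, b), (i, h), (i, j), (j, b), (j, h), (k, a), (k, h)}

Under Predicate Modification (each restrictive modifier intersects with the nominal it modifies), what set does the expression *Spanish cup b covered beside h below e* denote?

∅

⟦b covered⟧ = {x : ⟨b, x⟩ ∈ ⟦covered⟧} = {a, b, c, d, e, h, i}
⟦beside h⟧ = {x : ⟨x, h⟩ ∈ ⟦beside⟧} = {a, c, e, f, g, i, j, k}
⟦below e⟧ = {x : ⟨x, e⟩ ∈ ⟦below⟧} = {a, b, c, f, g, h, i, k}
⟦cup⟧ = {a, b, c, d, e, g, h, k}
… ∩ ⟦b covered⟧ = {a, b, c, d, e, g, h, k} ∩ {a, b, c, d, e, h, i} = {a, b, c, d, e, h}
… ∩ ⟦beside h⟧ = {a, b, c, d, e, h} ∩ {a, c, e, f, g, i, j, k} = {a, c, e}
… ∩ ⟦below e⟧ = {a, c, e} ∩ {a, b, c, f, g, h, i, k} = {a, c}
… ∩ ⟦Spanish⟧ = {a, c} ∩ {e, f, g, j, k} = ∅
So ⟦Spanish cup b covered beside h below e⟧ = ∅.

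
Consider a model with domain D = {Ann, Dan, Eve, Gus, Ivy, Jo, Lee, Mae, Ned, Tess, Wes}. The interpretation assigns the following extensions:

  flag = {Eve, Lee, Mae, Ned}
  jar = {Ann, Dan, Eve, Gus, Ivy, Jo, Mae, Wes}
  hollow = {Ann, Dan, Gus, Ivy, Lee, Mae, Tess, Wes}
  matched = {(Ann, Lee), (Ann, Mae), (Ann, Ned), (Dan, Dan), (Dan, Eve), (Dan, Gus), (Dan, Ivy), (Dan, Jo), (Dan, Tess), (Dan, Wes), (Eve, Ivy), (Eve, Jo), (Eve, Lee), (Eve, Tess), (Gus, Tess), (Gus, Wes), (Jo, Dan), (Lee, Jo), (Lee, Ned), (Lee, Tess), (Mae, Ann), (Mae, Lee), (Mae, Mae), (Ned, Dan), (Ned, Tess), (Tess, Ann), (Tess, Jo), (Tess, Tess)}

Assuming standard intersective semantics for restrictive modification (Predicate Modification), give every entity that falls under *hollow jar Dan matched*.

{Dan, Gus, Ivy, Wes}

⟦Dan matched⟧ = {x : ⟨Dan, x⟩ ∈ ⟦matched⟧} = {Dan, Eve, Gus, Ivy, Jo, Tess, Wes}
⟦jar⟧ = {Ann, Dan, Eve, Gus, Ivy, Jo, Mae, Wes}
… ∩ ⟦Dan matched⟧ = {Ann, Dan, Eve, Gus, Ivy, Jo, Mae, Wes} ∩ {Dan, Eve, Gus, Ivy, Jo, Tess, Wes} = {Dan, Eve, Gus, Ivy, Jo, Wes}
… ∩ ⟦hollow⟧ = {Dan, Eve, Gus, Ivy, Jo, Wes} ∩ {Ann, Dan, Gus, Ivy, Lee, Mae, Tess, Wes} = {Dan, Gus, Ivy, Wes}
So ⟦hollow jar Dan matched⟧ = {Dan, Gus, Ivy, Wes}.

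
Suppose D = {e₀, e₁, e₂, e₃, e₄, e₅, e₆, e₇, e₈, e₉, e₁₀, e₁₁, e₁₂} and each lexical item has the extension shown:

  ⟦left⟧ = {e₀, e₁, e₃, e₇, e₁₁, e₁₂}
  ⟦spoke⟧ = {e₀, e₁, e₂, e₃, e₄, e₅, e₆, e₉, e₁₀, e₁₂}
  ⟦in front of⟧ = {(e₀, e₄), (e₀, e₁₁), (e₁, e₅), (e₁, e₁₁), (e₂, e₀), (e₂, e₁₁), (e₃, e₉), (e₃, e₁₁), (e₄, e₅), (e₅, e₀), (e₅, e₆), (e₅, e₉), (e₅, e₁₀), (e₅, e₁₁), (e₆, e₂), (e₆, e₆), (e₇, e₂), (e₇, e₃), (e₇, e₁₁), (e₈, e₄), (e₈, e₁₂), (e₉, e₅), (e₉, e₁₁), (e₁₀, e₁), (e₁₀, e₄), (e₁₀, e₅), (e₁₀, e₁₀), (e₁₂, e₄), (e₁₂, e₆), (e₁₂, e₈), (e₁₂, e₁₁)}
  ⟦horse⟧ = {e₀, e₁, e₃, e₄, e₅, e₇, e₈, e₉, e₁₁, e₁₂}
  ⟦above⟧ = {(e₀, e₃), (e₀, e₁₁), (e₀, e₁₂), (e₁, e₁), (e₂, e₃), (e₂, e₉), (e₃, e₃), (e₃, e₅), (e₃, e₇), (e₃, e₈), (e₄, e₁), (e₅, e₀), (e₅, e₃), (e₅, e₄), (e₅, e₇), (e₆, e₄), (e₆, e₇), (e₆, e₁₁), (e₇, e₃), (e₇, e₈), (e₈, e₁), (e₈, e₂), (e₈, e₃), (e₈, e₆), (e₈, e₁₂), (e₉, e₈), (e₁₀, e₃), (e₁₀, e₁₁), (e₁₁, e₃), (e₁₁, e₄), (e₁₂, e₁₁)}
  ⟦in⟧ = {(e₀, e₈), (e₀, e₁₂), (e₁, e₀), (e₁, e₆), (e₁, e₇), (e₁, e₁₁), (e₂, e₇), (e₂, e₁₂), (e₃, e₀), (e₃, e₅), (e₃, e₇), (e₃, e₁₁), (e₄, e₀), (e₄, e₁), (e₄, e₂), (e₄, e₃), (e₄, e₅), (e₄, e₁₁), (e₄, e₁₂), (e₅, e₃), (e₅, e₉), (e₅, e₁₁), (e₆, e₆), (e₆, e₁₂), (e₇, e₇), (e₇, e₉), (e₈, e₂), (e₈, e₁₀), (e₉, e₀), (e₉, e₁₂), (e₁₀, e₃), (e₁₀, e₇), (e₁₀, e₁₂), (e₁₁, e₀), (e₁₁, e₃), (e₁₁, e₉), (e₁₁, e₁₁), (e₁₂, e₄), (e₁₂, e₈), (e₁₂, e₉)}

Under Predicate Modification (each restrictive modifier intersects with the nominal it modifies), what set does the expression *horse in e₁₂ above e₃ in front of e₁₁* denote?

{e₀}

⟦in e₁₂⟧ = {x : ⟨x, e₁₂⟩ ∈ ⟦in⟧} = {e₀, e₂, e₄, e₆, e₉, e₁₀}
⟦above e₃⟧ = {x : ⟨x, e₃⟩ ∈ ⟦above⟧} = {e₀, e₂, e₃, e₅, e₇, e₈, e₁₀, e₁₁}
⟦in front of e₁₁⟧ = {x : ⟨x, e₁₁⟩ ∈ ⟦in front of⟧} = {e₀, e₁, e₂, e₃, e₅, e₇, e₉, e₁₂}
⟦horse⟧ = {e₀, e₁, e₃, e₄, e₅, e₇, e₈, e₉, e₁₁, e₁₂}
… ∩ ⟦in e₁₂⟧ = {e₀, e₁, e₃, e₄, e₅, e₇, e₈, e₉, e₁₁, e₁₂} ∩ {e₀, e₂, e₄, e₆, e₉, e₁₀} = {e₀, e₄, e₉}
… ∩ ⟦above e₃⟧ = {e₀, e₄, e₉} ∩ {e₀, e₂, e₃, e₅, e₇, e₈, e₁₀, e₁₁} = {e₀}
… ∩ ⟦in front of e₁₁⟧ = {e₀} ∩ {e₀, e₁, e₂, e₃, e₅, e₇, e₉, e₁₂} = {e₀}
So ⟦horse in e₁₂ above e₃ in front of e₁₁⟧ = {e₀}.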